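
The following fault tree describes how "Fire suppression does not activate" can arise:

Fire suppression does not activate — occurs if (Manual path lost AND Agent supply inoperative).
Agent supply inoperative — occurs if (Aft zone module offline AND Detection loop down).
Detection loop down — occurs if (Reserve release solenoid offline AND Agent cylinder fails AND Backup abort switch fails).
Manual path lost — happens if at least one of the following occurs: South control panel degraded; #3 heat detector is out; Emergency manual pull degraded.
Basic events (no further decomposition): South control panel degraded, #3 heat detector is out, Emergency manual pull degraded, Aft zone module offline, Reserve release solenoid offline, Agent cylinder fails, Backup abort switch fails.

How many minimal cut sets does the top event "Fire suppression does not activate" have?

Manual path lost [OR]: union of children's cut sets → 3 cut set(s).
Detection loop down [AND]: one cut set from each child combined → 1 × 1 × 1 = 1 cut set(s).
Agent supply inoperative [AND]: one cut set from each child combined → 1 × 1 = 1 cut set(s).
Fire suppression does not activate [AND]: one cut set from each child combined → 3 × 1 = 3 cut set(s).
Minimal cut sets: {Aft zone module offline, Agent cylinder fails, Backup abort switch fails, Reserve release solenoid offline, South control panel degraded}; {#3 heat detector is out, Aft zone module offline, Agent cylinder fails, Backup abort switch fails, Reserve release solenoid offline}; {Aft zone module offline, Agent cylinder fails, Backup abort switch fails, Emergency manual pull degraded, Reserve release solenoid offline}.

3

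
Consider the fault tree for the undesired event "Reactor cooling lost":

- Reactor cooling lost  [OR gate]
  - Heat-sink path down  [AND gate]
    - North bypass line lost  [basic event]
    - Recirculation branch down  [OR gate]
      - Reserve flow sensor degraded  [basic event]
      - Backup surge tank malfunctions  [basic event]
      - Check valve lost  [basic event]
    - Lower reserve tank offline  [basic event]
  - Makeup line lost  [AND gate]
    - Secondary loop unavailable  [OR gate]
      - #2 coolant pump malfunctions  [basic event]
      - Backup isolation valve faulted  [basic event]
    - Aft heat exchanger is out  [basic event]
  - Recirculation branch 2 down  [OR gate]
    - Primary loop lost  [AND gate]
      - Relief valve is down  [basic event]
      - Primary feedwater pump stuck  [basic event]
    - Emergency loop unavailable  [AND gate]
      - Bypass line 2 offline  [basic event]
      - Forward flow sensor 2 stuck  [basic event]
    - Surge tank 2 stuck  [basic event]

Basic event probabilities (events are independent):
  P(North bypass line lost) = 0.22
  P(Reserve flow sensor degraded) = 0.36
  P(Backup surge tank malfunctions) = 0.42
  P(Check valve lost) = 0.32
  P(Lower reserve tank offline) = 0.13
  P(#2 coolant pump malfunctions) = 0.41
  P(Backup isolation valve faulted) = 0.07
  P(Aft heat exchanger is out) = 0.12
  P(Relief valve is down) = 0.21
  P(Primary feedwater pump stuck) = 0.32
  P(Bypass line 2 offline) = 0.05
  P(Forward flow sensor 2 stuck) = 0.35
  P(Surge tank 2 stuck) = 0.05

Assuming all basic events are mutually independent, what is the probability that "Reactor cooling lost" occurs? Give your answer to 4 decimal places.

0.1941

P(Recirculation branch down) [OR] = 1 − (1−0.36) × (1−0.42) × (1−0.32) = 0.747584
P(Heat-sink path down) [AND] = 0.22 × 0.747584 × 0.13 = 0.021381
P(Secondary loop unavailable) [OR] = 1 − (1−0.41) × (1−0.07) = 0.451300
P(Makeup line lost) [AND] = 0.451300 × 0.12 = 0.054156
P(Primary loop lost) [AND] = 0.21 × 0.32 = 0.067200
P(Emergency loop unavailable) [AND] = 0.05 × 0.35 = 0.017500
P(Recirculation branch 2 down) [OR] = 1 − (1−0.067200) × (1−0.017500) × (1−0.05) = 0.129348
P(Reactor cooling lost) [OR] = 1 − (1−0.021381) × (1−0.054156) × (1−0.129348) = 0.194106
Rounded to 4 decimal places: P(Reactor cooling lost) ≈ 0.1941.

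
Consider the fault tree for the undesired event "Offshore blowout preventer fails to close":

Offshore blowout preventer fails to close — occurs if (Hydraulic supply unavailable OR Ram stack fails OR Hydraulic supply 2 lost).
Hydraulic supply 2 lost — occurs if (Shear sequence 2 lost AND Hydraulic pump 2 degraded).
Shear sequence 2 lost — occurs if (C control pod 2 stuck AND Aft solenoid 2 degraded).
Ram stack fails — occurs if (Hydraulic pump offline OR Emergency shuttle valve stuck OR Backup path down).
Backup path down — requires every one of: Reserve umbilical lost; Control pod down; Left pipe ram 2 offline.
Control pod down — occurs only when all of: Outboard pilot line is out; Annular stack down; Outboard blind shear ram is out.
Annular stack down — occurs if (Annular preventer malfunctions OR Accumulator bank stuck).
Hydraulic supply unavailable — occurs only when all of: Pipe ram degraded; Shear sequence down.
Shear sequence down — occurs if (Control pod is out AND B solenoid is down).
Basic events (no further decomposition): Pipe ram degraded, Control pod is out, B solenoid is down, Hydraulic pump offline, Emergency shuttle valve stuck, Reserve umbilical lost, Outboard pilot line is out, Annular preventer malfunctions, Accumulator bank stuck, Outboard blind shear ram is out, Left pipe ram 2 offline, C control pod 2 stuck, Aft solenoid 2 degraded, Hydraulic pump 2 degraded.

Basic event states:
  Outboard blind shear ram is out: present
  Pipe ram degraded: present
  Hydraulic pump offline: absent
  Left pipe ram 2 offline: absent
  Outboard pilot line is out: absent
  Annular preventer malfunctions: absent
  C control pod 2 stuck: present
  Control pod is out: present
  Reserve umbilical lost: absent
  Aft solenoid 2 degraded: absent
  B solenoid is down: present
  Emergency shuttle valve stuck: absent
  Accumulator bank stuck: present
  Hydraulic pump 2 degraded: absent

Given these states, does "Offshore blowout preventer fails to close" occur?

Yes

Shear sequence down [AND]: Control pod is out=occurs, B solenoid is down=occurs → all inputs occur → occurs.
Hydraulic supply unavailable [AND]: Pipe ram degraded=occurs, Shear sequence down=occurs → all inputs occur → occurs.
Annular stack down [OR]: Annular preventer malfunctions=not, Accumulator bank stuck=occurs → at least one input occurs → occurs.
Control pod down [AND]: Outboard pilot line is out=not, Annular stack down=occurs, Outboard blind shear ram is out=occurs → not all inputs occur → does not occur.
Backup path down [AND]: Reserve umbilical lost=not, Control pod down=not, Left pipe ram 2 offline=not → not all inputs occur → does not occur.
Ram stack fails [OR]: Hydraulic pump offline=not, Emergency shuttle valve stuck=not, Backup path down=not → no input occurs → does not occur.
Shear sequence 2 lost [AND]: C control pod 2 stuck=occurs, Aft solenoid 2 degraded=not → not all inputs occur → does not occur.
Hydraulic supply 2 lost [AND]: Shear sequence 2 lost=not, Hydraulic pump 2 degraded=not → not all inputs occur → does not occur.
Offshore blowout preventer fails to close [OR]: Hydraulic supply unavailable=occurs, Ram stack fails=not, Hydraulic supply 2 lost=not → at least one input occurs → occurs.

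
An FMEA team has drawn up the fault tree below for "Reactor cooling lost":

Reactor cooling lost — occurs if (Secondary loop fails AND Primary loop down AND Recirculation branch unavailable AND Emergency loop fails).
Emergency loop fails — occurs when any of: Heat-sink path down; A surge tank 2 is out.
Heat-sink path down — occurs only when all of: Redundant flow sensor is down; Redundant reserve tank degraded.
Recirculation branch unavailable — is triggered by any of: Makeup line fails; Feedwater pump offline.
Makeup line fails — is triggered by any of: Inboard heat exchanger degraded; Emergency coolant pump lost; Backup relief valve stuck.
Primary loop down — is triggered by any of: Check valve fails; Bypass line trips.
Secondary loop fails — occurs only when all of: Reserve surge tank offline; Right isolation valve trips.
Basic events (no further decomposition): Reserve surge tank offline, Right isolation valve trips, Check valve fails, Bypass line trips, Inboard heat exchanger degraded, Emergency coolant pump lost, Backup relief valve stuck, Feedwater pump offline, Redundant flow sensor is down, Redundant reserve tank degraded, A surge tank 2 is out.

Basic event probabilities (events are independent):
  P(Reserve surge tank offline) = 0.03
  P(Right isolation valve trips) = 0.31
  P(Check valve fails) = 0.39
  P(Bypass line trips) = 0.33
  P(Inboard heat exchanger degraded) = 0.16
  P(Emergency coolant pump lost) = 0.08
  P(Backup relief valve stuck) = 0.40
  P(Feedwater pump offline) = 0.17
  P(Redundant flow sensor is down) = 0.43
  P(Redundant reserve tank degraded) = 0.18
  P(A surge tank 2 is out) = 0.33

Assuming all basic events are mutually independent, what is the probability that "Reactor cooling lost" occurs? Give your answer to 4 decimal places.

P(Secondary loop fails) [AND] = 0.03 × 0.31 = 0.009300
P(Primary loop down) [OR] = 1 − (1−0.39) × (1−0.33) = 0.591300
P(Makeup line fails) [OR] = 1 − (1−0.16) × (1−0.08) × (1−0.40) = 0.536320
P(Recirculation branch unavailable) [OR] = 1 − (1−0.536320) × (1−0.17) = 0.615146
P(Heat-sink path down) [AND] = 0.43 × 0.18 = 0.077400
P(Emergency loop fails) [OR] = 1 − (1−0.077400) × (1−0.33) = 0.381858
P(Reactor cooling lost) [AND] = 0.009300 × 0.591300 × 0.615146 × 0.381858 = 0.001292
Rounded to 4 decimal places: P(Reactor cooling lost) ≈ 0.0013.

0.0013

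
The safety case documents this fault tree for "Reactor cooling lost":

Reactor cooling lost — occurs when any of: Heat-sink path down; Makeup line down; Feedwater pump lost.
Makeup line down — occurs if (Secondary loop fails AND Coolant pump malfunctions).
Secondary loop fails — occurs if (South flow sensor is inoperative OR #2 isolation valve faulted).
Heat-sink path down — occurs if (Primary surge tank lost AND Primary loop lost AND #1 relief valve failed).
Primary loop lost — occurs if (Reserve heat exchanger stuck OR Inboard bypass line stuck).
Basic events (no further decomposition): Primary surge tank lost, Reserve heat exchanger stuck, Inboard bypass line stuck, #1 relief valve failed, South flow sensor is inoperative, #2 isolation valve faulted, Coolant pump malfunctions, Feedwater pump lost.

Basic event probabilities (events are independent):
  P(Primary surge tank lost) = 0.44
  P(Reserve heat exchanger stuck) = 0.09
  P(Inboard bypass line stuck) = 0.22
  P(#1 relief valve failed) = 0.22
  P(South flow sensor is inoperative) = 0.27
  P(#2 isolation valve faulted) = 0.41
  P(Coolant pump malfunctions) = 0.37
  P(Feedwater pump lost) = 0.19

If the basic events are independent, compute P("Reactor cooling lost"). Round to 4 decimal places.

0.3786

P(Primary loop lost) [OR] = 1 − (1−0.09) × (1−0.22) = 0.290200
P(Heat-sink path down) [AND] = 0.44 × 0.290200 × 0.22 = 0.028091
P(Secondary loop fails) [OR] = 1 − (1−0.27) × (1−0.41) = 0.569300
P(Makeup line down) [AND] = 0.569300 × 0.37 = 0.210641
P(Reactor cooling lost) [OR] = 1 − (1−0.028091) × (1−0.210641) × (1−0.19) = 0.378580
Rounded to 4 decimal places: P(Reactor cooling lost) ≈ 0.3786.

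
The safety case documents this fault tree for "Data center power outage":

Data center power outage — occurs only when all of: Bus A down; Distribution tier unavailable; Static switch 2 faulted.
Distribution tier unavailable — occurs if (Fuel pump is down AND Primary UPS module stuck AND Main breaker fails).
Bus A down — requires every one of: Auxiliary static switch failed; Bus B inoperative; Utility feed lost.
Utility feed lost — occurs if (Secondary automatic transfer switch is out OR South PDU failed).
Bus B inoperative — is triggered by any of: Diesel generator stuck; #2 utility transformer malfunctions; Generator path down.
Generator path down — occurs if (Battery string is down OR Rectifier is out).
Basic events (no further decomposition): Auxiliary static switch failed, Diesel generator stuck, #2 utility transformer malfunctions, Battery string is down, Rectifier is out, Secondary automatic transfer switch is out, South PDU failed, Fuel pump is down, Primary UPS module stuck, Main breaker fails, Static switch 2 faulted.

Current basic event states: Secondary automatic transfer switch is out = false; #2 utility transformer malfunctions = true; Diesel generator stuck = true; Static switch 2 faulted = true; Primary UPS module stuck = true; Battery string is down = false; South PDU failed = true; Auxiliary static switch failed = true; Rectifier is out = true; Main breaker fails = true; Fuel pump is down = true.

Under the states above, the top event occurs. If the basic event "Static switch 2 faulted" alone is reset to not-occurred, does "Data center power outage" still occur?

No

Counterfactual: set "Static switch 2 faulted" to not occurred.
Generator path down [OR]: Battery string is down=not, Rectifier is out=occurs → at least one input occurs → occurs.
Bus B inoperative [OR]: Diesel generator stuck=occurs, #2 utility transformer malfunctions=occurs, Generator path down=occurs → at least one input occurs → occurs.
Utility feed lost [OR]: Secondary automatic transfer switch is out=not, South PDU failed=occurs → at least one input occurs → occurs.
Bus A down [AND]: Auxiliary static switch failed=occurs, Bus B inoperative=occurs, Utility feed lost=occurs → all inputs occur → occurs.
Distribution tier unavailable [AND]: Fuel pump is down=occurs, Primary UPS module stuck=occurs, Main breaker fails=occurs → all inputs occur → occurs.
Data center power outage [AND]: Bus A down=occurs, Distribution tier unavailable=occurs, Static switch 2 faulted=not → not all inputs occur → does not occur.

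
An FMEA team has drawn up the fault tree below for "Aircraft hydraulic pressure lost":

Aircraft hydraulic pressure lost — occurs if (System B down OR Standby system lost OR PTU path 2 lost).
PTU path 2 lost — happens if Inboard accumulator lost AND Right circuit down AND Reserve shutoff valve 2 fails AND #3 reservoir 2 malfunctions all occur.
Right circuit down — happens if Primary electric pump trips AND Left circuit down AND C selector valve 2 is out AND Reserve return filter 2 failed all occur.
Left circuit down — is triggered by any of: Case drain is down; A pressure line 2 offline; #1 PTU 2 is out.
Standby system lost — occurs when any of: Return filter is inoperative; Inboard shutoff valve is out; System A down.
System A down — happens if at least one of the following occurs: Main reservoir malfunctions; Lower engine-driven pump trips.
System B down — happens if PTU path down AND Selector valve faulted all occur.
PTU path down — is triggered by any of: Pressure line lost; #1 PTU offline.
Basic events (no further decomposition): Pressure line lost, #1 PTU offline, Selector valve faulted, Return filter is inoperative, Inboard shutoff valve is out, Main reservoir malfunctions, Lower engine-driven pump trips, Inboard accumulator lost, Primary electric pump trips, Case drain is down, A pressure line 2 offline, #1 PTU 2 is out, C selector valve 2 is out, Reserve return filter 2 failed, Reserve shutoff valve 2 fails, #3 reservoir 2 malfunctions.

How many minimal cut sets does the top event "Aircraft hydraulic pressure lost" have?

9

PTU path down [OR]: union of children's cut sets → 2 cut set(s).
System B down [AND]: one cut set from each child combined → 2 × 1 = 2 cut set(s).
System A down [OR]: union of children's cut sets → 2 cut set(s).
Standby system lost [OR]: union of children's cut sets → 4 cut set(s).
Left circuit down [OR]: union of children's cut sets → 3 cut set(s).
Right circuit down [AND]: one cut set from each child combined → 1 × 3 × 1 × 1 = 3 cut set(s).
PTU path 2 lost [AND]: one cut set from each child combined → 1 × 3 × 1 × 1 = 3 cut set(s).
Aircraft hydraulic pressure lost [OR]: union of children's cut sets → 9 cut set(s).
Minimal cut sets: {Pressure line lost, Selector valve faulted}; {#1 PTU offline, Selector valve faulted}; {Return filter is inoperative}; {Inboard shutoff valve is out}; {Main reservoir malfunctions}; {Lower engine-driven pump trips}; {#3 reservoir 2 malfunctions, C selector valve 2 is out, Case drain is down, Inboard accumulator lost, Primary electric pump trips, Reserve return filter 2 failed, Reserve shutoff valve 2 fails}; {#3 reservoir 2 malfunctions, A pressure line 2 offline, C selector valve 2 is out, Inboard accumulator lost, Primary electric pump trips, Reserve return filter 2 failed, Reserve shutoff valve 2 fails}; {#1 PTU 2 is out, #3 reservoir 2 malfunctions, C selector valve 2 is out, Inboard accumulator lost, Primary electric pump trips, Reserve return filter 2 failed, Reserve shutoff valve 2 fails}.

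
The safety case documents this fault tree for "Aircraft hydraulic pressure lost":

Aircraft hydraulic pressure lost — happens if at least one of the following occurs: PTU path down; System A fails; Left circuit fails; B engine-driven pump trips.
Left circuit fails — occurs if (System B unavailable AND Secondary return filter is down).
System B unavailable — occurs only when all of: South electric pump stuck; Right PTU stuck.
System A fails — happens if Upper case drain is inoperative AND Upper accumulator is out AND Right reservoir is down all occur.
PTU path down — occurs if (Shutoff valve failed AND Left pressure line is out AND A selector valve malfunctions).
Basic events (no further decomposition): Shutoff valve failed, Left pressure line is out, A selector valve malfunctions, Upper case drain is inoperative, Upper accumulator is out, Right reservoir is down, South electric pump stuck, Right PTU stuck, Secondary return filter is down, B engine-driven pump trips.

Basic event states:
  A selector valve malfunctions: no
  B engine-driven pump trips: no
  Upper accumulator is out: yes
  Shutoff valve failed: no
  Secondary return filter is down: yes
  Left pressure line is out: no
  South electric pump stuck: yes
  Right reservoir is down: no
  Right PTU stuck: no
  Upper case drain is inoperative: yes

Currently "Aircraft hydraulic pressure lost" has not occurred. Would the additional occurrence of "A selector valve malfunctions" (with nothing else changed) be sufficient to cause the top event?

No

Counterfactual: set "A selector valve malfunctions" to occurred.
PTU path down [AND]: Shutoff valve failed=not, Left pressure line is out=not, A selector valve malfunctions=occurs → not all inputs occur → does not occur.
System A fails [AND]: Upper case drain is inoperative=occurs, Upper accumulator is out=occurs, Right reservoir is down=not → not all inputs occur → does not occur.
System B unavailable [AND]: South electric pump stuck=occurs, Right PTU stuck=not → not all inputs occur → does not occur.
Left circuit fails [AND]: System B unavailable=not, Secondary return filter is down=occurs → not all inputs occur → does not occur.
Aircraft hydraulic pressure lost [OR]: PTU path down=not, System A fails=not, Left circuit fails=not, B engine-driven pump trips=not → no input occurs → does not occur.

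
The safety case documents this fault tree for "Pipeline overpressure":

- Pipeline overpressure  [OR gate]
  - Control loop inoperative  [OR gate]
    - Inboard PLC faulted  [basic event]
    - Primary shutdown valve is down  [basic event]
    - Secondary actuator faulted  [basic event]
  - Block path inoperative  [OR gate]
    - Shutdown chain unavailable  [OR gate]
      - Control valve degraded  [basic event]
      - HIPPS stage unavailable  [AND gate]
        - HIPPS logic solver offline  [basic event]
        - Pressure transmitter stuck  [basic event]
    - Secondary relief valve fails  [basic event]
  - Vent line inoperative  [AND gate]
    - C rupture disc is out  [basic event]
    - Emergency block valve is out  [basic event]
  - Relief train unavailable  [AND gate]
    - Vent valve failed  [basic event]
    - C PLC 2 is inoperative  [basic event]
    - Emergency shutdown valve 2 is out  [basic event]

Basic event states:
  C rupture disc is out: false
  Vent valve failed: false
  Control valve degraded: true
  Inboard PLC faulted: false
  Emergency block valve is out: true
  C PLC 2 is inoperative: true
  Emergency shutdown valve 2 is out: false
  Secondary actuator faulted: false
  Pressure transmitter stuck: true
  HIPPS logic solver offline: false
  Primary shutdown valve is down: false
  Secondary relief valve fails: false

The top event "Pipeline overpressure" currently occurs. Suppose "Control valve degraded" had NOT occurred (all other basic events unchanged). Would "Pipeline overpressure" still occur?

No

Counterfactual: set "Control valve degraded" to not occurred.
Control loop inoperative [OR]: Inboard PLC faulted=not, Primary shutdown valve is down=not, Secondary actuator faulted=not → no input occurs → does not occur.
HIPPS stage unavailable [AND]: HIPPS logic solver offline=not, Pressure transmitter stuck=occurs → not all inputs occur → does not occur.
Shutdown chain unavailable [OR]: Control valve degraded=not, HIPPS stage unavailable=not → no input occurs → does not occur.
Block path inoperative [OR]: Shutdown chain unavailable=not, Secondary relief valve fails=not → no input occurs → does not occur.
Vent line inoperative [AND]: C rupture disc is out=not, Emergency block valve is out=occurs → not all inputs occur → does not occur.
Relief train unavailable [AND]: Vent valve failed=not, C PLC 2 is inoperative=occurs, Emergency shutdown valve 2 is out=not → not all inputs occur → does not occur.
Pipeline overpressure [OR]: Control loop inoperative=not, Block path inoperative=not, Vent line inoperative=not, Relief train unavailable=not → no input occurs → does not occur.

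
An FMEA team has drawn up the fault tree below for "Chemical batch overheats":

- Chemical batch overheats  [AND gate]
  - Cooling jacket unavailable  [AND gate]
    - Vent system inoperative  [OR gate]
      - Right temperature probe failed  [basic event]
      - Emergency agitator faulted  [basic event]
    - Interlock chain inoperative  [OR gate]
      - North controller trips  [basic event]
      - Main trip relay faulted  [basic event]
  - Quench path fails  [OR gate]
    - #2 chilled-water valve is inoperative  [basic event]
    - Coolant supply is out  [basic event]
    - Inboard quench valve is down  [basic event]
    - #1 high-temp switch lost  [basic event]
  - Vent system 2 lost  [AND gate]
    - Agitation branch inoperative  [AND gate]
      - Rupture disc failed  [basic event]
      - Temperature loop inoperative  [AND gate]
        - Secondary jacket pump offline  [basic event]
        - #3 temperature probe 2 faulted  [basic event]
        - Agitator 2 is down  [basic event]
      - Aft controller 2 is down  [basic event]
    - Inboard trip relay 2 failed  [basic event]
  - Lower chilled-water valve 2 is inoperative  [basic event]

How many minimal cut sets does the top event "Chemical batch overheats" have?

16

Vent system inoperative [OR]: union of children's cut sets → 2 cut set(s).
Interlock chain inoperative [OR]: union of children's cut sets → 2 cut set(s).
Cooling jacket unavailable [AND]: one cut set from each child combined → 2 × 2 = 4 cut set(s).
Quench path fails [OR]: union of children's cut sets → 4 cut set(s).
Temperature loop inoperative [AND]: one cut set from each child combined → 1 × 1 × 1 = 1 cut set(s).
Agitation branch inoperative [AND]: one cut set from each child combined → 1 × 1 × 1 = 1 cut set(s).
Vent system 2 lost [AND]: one cut set from each child combined → 1 × 1 = 1 cut set(s).
Chemical batch overheats [AND]: one cut set from each child combined → 4 × 4 × 1 × 1 = 16 cut set(s).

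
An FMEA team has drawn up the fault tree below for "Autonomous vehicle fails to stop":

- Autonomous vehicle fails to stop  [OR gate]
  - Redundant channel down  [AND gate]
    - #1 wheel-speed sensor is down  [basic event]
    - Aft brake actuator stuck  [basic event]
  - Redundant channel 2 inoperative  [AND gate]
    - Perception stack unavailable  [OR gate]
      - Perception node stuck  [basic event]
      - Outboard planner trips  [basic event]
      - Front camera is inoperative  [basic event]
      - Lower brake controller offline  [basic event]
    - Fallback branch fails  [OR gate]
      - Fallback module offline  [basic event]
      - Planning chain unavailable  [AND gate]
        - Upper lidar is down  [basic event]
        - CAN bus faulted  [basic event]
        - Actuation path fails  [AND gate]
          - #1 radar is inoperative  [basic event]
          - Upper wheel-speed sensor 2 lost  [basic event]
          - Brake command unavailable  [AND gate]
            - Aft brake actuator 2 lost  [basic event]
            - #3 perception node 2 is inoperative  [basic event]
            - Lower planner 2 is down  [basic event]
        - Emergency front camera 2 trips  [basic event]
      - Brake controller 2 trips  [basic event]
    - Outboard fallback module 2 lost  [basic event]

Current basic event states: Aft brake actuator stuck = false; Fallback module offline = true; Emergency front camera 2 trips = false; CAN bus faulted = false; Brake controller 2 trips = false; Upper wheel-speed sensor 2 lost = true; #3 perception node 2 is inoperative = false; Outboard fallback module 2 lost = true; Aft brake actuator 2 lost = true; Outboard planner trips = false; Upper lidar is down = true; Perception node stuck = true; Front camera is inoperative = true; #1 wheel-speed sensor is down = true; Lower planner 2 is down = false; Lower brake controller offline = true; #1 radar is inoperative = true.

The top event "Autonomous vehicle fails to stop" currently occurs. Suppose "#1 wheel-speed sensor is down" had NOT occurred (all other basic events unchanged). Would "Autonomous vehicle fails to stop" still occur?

Counterfactual: set "#1 wheel-speed sensor is down" to not occurred.
Redundant channel down [AND]: #1 wheel-speed sensor is down=not, Aft brake actuator stuck=not → not all inputs occur → does not occur.
Perception stack unavailable [OR]: Perception node stuck=occurs, Outboard planner trips=not, Front camera is inoperative=occurs, Lower brake controller offline=occurs → at least one input occurs → occurs.
Brake command unavailable [AND]: Aft brake actuator 2 lost=occurs, #3 perception node 2 is inoperative=not, Lower planner 2 is down=not → not all inputs occur → does not occur.
Actuation path fails [AND]: #1 radar is inoperative=occurs, Upper wheel-speed sensor 2 lost=occurs, Brake command unavailable=not → not all inputs occur → does not occur.
Planning chain unavailable [AND]: Upper lidar is down=occurs, CAN bus faulted=not, Actuation path fails=not, Emergency front camera 2 trips=not → not all inputs occur → does not occur.
Fallback branch fails [OR]: Fallback module offline=occurs, Planning chain unavailable=not, Brake controller 2 trips=not → at least one input occurs → occurs.
Redundant channel 2 inoperative [AND]: Perception stack unavailable=occurs, Fallback branch fails=occurs, Outboard fallback module 2 lost=occurs → all inputs occur → occurs.
Autonomous vehicle fails to stop [OR]: Redundant channel down=not, Redundant channel 2 inoperative=occurs → at least one input occurs → occurs.

Yes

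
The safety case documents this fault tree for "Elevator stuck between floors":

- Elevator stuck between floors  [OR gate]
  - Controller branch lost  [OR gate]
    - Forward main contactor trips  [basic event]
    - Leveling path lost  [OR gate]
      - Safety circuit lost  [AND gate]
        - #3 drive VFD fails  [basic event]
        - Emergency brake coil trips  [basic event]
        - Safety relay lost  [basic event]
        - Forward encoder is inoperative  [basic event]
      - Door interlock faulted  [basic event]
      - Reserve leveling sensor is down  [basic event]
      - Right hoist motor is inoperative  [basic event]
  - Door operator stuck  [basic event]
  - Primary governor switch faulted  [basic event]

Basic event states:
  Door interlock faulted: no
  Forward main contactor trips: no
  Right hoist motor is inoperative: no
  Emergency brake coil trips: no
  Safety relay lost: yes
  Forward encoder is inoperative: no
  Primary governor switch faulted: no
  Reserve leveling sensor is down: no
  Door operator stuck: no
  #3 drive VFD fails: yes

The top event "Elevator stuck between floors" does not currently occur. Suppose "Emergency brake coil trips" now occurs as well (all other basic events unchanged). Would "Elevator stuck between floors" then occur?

No

Counterfactual: set "Emergency brake coil trips" to occurred.
Safety circuit lost [AND]: #3 drive VFD fails=occurs, Emergency brake coil trips=occurs, Safety relay lost=occurs, Forward encoder is inoperative=not → not all inputs occur → does not occur.
Leveling path lost [OR]: Safety circuit lost=not, Door interlock faulted=not, Reserve leveling sensor is down=not, Right hoist motor is inoperative=not → no input occurs → does not occur.
Controller branch lost [OR]: Forward main contactor trips=not, Leveling path lost=not → no input occurs → does not occur.
Elevator stuck between floors [OR]: Controller branch lost=not, Door operator stuck=not, Primary governor switch faulted=not → no input occurs → does not occur.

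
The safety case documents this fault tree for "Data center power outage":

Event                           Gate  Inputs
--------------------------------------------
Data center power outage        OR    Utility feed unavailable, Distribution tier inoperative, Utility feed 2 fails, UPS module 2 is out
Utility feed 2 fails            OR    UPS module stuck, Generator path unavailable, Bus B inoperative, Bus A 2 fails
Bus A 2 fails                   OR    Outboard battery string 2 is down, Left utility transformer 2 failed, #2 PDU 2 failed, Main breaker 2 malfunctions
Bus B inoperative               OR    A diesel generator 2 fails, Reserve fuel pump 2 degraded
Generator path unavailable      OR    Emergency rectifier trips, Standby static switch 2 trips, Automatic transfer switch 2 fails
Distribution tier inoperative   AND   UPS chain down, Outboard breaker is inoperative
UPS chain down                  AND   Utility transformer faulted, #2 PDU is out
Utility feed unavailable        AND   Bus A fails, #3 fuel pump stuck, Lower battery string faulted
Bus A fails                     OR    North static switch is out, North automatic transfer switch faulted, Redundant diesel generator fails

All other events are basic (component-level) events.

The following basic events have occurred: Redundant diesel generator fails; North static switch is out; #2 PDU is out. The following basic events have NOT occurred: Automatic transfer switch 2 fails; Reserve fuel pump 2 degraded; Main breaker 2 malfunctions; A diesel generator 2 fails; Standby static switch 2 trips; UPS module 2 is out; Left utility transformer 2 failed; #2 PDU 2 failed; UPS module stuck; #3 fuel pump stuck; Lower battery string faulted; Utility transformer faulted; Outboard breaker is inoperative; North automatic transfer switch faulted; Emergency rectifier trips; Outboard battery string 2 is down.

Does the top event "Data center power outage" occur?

No

Bus A fails [OR]: North static switch is out=occurs, North automatic transfer switch faulted=not, Redundant diesel generator fails=occurs → at least one input occurs → occurs.
Utility feed unavailable [AND]: Bus A fails=occurs, #3 fuel pump stuck=not, Lower battery string faulted=not → not all inputs occur → does not occur.
UPS chain down [AND]: Utility transformer faulted=not, #2 PDU is out=occurs → not all inputs occur → does not occur.
Distribution tier inoperative [AND]: UPS chain down=not, Outboard breaker is inoperative=not → not all inputs occur → does not occur.
Generator path unavailable [OR]: Emergency rectifier trips=not, Standby static switch 2 trips=not, Automatic transfer switch 2 fails=not → no input occurs → does not occur.
Bus B inoperative [OR]: A diesel generator 2 fails=not, Reserve fuel pump 2 degraded=not → no input occurs → does not occur.
Bus A 2 fails [OR]: Outboard battery string 2 is down=not, Left utility transformer 2 failed=not, #2 PDU 2 failed=not, Main breaker 2 malfunctions=not → no input occurs → does not occur.
Utility feed 2 fails [OR]: UPS module stuck=not, Generator path unavailable=not, Bus B inoperative=not, Bus A 2 fails=not → no input occurs → does not occur.
Data center power outage [OR]: Utility feed unavailable=not, Distribution tier inoperative=not, Utility feed 2 fails=not, UPS module 2 is out=not → no input occurs → does not occur.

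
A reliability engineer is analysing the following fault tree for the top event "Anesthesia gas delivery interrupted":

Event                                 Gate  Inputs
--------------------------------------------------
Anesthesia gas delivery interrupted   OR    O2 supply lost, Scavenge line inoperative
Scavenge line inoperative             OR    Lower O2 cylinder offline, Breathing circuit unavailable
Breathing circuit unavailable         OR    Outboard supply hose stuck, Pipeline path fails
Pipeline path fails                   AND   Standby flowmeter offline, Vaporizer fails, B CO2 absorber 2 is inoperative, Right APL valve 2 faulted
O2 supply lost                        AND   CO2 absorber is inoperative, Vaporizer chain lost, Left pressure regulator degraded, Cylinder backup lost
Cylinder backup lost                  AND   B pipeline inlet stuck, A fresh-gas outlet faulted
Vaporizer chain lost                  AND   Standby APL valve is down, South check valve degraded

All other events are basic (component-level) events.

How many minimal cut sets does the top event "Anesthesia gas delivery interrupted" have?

Vaporizer chain lost [AND]: one cut set from each child combined → 1 × 1 = 1 cut set(s).
Cylinder backup lost [AND]: one cut set from each child combined → 1 × 1 = 1 cut set(s).
O2 supply lost [AND]: one cut set from each child combined → 1 × 1 × 1 × 1 = 1 cut set(s).
Pipeline path fails [AND]: one cut set from each child combined → 1 × 1 × 1 × 1 = 1 cut set(s).
Breathing circuit unavailable [OR]: union of children's cut sets → 2 cut set(s).
Scavenge line inoperative [OR]: union of children's cut sets → 3 cut set(s).
Anesthesia gas delivery interrupted [OR]: union of children's cut sets → 4 cut set(s).
Minimal cut sets: {A fresh-gas outlet faulted, B pipeline inlet stuck, CO2 absorber is inoperative, Left pressure regulator degraded, South check valve degraded, Standby APL valve is down}; {Lower O2 cylinder offline}; {Outboard supply hose stuck}; {B CO2 absorber 2 is inoperative, Right APL valve 2 faulted, Standby flowmeter offline, Vaporizer fails}.

4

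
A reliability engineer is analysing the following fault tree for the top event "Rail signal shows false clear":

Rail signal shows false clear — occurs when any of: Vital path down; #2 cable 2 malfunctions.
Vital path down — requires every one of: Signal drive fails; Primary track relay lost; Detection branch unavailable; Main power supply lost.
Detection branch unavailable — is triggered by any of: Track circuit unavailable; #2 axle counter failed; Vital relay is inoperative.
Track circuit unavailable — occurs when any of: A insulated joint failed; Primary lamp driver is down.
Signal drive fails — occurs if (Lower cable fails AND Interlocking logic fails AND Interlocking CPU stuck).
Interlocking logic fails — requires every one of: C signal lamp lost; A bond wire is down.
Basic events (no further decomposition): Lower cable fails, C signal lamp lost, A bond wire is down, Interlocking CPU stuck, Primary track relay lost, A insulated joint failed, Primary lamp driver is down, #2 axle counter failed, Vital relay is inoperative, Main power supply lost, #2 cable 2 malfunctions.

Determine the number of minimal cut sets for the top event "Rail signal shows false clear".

5

Interlocking logic fails [AND]: one cut set from each child combined → 1 × 1 = 1 cut set(s).
Signal drive fails [AND]: one cut set from each child combined → 1 × 1 × 1 = 1 cut set(s).
Track circuit unavailable [OR]: union of children's cut sets → 2 cut set(s).
Detection branch unavailable [OR]: union of children's cut sets → 4 cut set(s).
Vital path down [AND]: one cut set from each child combined → 1 × 1 × 4 × 1 = 4 cut set(s).
Rail signal shows false clear [OR]: union of children's cut sets → 5 cut set(s).
Minimal cut sets: {A bond wire is down, A insulated joint failed, C signal lamp lost, Interlocking CPU stuck, Lower cable fails, Main power supply lost, Primary track relay lost}; {A bond wire is down, C signal lamp lost, Interlocking CPU stuck, Lower cable fails, Main power supply lost, Primary lamp driver is down, Primary track relay lost}; {#2 axle counter failed, A bond wire is down, C signal lamp lost, Interlocking CPU stuck, Lower cable fails, Main power supply lost, Primary track relay lost}; {A bond wire is down, C signal lamp lost, Interlocking CPU stuck, Lower cable fails, Main power supply lost, Primary track relay lost, Vital relay is inoperative}; {#2 cable 2 malfunctions}.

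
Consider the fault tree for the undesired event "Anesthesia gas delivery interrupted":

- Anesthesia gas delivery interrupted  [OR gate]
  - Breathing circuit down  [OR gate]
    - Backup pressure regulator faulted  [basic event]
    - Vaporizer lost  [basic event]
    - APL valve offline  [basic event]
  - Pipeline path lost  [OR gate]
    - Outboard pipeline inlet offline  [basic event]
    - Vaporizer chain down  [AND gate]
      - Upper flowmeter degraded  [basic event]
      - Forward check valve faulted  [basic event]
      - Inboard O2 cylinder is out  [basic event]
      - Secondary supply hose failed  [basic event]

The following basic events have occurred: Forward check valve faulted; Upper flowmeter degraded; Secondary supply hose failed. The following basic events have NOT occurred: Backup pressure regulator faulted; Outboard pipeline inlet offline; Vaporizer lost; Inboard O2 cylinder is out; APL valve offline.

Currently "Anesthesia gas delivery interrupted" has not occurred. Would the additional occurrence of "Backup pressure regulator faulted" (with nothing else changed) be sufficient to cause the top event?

Counterfactual: set "Backup pressure regulator faulted" to occurred.
Breathing circuit down [OR]: Backup pressure regulator faulted=occurs, Vaporizer lost=not, APL valve offline=not → at least one input occurs → occurs.
Vaporizer chain down [AND]: Upper flowmeter degraded=occurs, Forward check valve faulted=occurs, Inboard O2 cylinder is out=not, Secondary supply hose failed=occurs → not all inputs occur → does not occur.
Pipeline path lost [OR]: Outboard pipeline inlet offline=not, Vaporizer chain down=not → no input occurs → does not occur.
Anesthesia gas delivery interrupted [OR]: Breathing circuit down=occurs, Pipeline path lost=not → at least one input occurs → occurs.

Yes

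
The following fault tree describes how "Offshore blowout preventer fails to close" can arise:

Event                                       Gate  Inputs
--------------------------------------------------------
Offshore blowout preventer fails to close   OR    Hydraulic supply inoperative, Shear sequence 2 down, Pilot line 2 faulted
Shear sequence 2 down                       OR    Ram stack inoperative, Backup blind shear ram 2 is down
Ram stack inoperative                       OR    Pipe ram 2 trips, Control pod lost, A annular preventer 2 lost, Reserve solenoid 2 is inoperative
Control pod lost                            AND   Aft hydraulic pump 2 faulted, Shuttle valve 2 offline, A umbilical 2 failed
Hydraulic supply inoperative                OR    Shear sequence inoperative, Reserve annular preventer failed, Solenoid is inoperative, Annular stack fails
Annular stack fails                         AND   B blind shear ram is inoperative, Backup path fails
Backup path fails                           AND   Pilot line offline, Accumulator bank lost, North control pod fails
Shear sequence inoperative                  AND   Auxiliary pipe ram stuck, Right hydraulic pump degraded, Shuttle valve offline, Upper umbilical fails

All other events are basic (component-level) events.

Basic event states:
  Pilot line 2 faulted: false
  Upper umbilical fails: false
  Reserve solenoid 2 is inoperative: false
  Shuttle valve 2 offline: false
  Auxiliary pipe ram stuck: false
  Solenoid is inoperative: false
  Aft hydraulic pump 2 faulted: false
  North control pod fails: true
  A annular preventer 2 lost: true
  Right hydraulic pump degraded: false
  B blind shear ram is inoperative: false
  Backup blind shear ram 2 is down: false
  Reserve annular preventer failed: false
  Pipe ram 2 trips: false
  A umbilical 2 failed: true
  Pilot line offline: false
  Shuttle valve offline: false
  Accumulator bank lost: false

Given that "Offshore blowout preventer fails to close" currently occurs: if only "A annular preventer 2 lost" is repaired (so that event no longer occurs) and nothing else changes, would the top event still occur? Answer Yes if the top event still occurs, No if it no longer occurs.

Counterfactual: set "A annular preventer 2 lost" to not occurred.
Shear sequence inoperative [AND]: Auxiliary pipe ram stuck=not, Right hydraulic pump degraded=not, Shuttle valve offline=not, Upper umbilical fails=not → not all inputs occur → does not occur.
Backup path fails [AND]: Pilot line offline=not, Accumulator bank lost=not, North control pod fails=occurs → not all inputs occur → does not occur.
Annular stack fails [AND]: B blind shear ram is inoperative=not, Backup path fails=not → not all inputs occur → does not occur.
Hydraulic supply inoperative [OR]: Shear sequence inoperative=not, Reserve annular preventer failed=not, Solenoid is inoperative=not, Annular stack fails=not → no input occurs → does not occur.
Control pod lost [AND]: Aft hydraulic pump 2 faulted=not, Shuttle valve 2 offline=not, A umbilical 2 failed=occurs → not all inputs occur → does not occur.
Ram stack inoperative [OR]: Pipe ram 2 trips=not, Control pod lost=not, A annular preventer 2 lost=not, Reserve solenoid 2 is inoperative=not → no input occurs → does not occur.
Shear sequence 2 down [OR]: Ram stack inoperative=not, Backup blind shear ram 2 is down=not → no input occurs → does not occur.
Offshore blowout preventer fails to close [OR]: Hydraulic supply inoperative=not, Shear sequence 2 down=not, Pilot line 2 faulted=not → no input occurs → does not occur.

No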